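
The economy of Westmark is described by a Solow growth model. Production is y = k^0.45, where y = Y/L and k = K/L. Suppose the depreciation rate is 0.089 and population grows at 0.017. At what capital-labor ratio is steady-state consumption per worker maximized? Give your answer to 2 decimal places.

k_gold ≈ 13.86

Capital per worker breaks even when investment replaces (n + δ)·k; here n + δ = 0.106.
Maximizing c = f(k) − (n+δ)·k gives f'(k) = n+δ, i.e. 0.45·k^(0.45−1) = 0.106, so k_gold = (0.45/0.106)^(1/0.55) ≈ 13.8563.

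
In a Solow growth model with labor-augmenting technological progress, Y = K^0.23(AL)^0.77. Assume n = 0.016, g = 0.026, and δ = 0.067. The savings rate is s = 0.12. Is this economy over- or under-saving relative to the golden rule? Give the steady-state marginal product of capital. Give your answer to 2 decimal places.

under-saving; MPK ≈ 0.21

The effective depreciation rate is n + g + δ = 0.016 + 0.026 + 0.067 = 0.109.
Steady-state k*: s·k^0.23 = 0.109·k gives k* = (0.12/0.109)^(1/0.77) ≈ 1.1330.
MPK = 0.23·1.1330^(-0.77) ≈ 0.2089.
MPK > n+g+δ = 0.109, so the economy is dynamically efficient (under-saving).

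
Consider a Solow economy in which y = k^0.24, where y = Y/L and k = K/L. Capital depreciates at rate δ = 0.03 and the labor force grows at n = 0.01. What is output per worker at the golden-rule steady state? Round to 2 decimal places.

y_gold ≈ 1.76

n + δ = 0.01 + 0.03 = 0.04.
At the golden rule the marginal product of capital equals n+δ: 0.24·k^(0.24−1) = 0.04. Solving, k_gold = (0.24/0.04)^(1/0.76) ≈ 10.5653.
Output: y_gold = k_gold^0.24 = 10.5653^0.24 ≈ 1.7609.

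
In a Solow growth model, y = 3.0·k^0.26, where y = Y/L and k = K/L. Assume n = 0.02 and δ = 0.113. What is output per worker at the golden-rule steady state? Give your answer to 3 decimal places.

Break-even investment rate: n + δ = 0.02 + 0.113 = 0.133.
Maximizing c = f(k) − (n+δ)·k gives f'(k) = n+δ, i.e. 0.26·3.0·k^(0.26−1) = 0.133, so k_gold = (0.26·3.0/0.133)^(1/0.74) ≈ 10.9186.
Output: y_gold = 3.0·k_gold^0.26 = 3.0·10.9186^0.26 ≈ 5.5853.

y_gold ≈ 5.585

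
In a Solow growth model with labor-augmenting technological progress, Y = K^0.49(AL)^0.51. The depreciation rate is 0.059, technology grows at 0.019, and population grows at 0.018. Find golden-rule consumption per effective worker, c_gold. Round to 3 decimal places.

c_gold ≈ 2.442

n + g + δ = 0.018 + 0.019 + 0.059 = 0.096.
Maximizing c = f(k) − (n+g+δ)·k gives f'(k) = n+g+δ, i.e. 0.49·k^(0.49−1) = 0.096, so k_gold = (0.49/0.096)^(1/0.51) ≈ 24.4393.
y_gold = 24.4393^0.49 ≈ 4.7881.
c_gold = y_gold − (n+g+δ)·k_gold = 4.7881 − 0.096·24.4393 ≈ 2.4419.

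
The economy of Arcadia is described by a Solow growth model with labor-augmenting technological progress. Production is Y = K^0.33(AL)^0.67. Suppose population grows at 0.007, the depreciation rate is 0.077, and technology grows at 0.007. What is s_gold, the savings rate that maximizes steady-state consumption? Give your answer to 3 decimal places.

The effective depreciation rate is n + g + δ = 0.007 + 0.007 + 0.077 = 0.091.
At the golden rule MPK = n+g+δ, and in any Cobb-Douglas steady state s = (n+g+δ)·k/y = MPK·k/y = capital's share 0.33.

s_gold = 0.330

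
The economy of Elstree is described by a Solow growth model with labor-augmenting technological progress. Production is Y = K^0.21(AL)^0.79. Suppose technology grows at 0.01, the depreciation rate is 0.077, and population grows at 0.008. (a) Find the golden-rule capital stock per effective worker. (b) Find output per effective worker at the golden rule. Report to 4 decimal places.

(a) k_gold ≈ 2.7294; (b) y_gold ≈ 1.2347

Capital per effective worker breaks even when investment replaces (n + g + δ)·k; here n + g + δ = 0.095.
Maximizing c = f(k) − (n+g+δ)·k gives f'(k) = n+g+δ, i.e. 0.21·k^(0.21−1) = 0.095, so k_gold = (0.21/0.095)^(1/0.79) ≈ 2.7294.
y_gold = 2.7294^0.21 ≈ 1.2347.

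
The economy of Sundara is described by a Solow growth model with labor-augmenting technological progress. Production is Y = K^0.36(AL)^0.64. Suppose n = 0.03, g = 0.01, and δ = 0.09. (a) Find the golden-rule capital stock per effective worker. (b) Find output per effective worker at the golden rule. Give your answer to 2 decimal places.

Break-even investment rate: n + g + δ = 0.03 + 0.01 + 0.09 = 0.13.
Maximizing c = f(k) − (n+g+δ)·k gives f'(k) = n+g+δ, i.e. 0.36·k^(0.36−1) = 0.13, so k_gold = (0.36/0.13)^(1/0.64) ≈ 4.9112.
y_gold = 4.9112^0.36 ≈ 1.7735.

(a) k_gold ≈ 4.91; (b) y_gold ≈ 1.77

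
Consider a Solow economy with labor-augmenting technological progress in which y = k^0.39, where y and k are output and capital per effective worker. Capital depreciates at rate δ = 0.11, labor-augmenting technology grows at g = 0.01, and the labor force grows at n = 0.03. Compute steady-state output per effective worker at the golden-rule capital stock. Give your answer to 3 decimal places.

Break-even investment rate: n + g + δ = 0.03 + 0.01 + 0.11 = 0.15.
Golden rule sets MPK = n+g+δ: 0.39·k^(0.39−1) = 0.15, so k_gold = (0.39/0.15)^(1/0.61) ≈ 4.7894.
Output: y_gold = k_gold^0.39 = 4.7894^0.39 ≈ 1.8421.

y_gold ≈ 1.842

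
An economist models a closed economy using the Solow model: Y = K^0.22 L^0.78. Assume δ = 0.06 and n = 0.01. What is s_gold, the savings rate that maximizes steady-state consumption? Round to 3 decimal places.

s_gold = 0.220

Break-even investment rate: n + δ = 0.01 + 0.06 = 0.07.
At the golden rule MPK = n+δ, and in any Cobb-Douglas steady state s = (n+δ)·k/y = MPK·k/y = capital's share 0.22.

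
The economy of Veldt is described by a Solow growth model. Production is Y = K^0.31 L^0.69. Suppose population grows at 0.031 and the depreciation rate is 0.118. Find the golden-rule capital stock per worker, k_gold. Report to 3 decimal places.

k_gold ≈ 2.892

n + δ = 0.031 + 0.118 = 0.149.
At the golden rule the marginal product of capital equals n+δ: 0.31·k^(0.31−1) = 0.149. Solving, k_gold = (0.31/0.149)^(1/0.69) ≈ 2.8915.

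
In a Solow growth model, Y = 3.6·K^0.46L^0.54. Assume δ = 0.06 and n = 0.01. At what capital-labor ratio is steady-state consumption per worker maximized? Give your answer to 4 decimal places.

k_gold ≈ 350.2472

n + δ = 0.01 + 0.06 = 0.07.
At the golden rule the marginal product of capital equals n+δ: 0.46·3.6·k^(0.46−1) = 0.07. Solving, k_gold = (0.46·3.6/0.07)^(1/0.54) ≈ 350.2472.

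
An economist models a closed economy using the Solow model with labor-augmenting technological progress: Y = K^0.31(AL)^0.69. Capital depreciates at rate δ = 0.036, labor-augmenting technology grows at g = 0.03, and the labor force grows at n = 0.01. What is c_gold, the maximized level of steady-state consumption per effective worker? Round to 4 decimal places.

c_gold ≈ 1.2976

Capital per effective worker breaks even when investment replaces (n + g + δ)·k; here n + g + δ = 0.076.
Maximizing c = f(k) − (n+g+δ)·k gives f'(k) = n+g+δ, i.e. 0.31·k^(0.31−1) = 0.076, so k_gold = (0.31/0.076)^(1/0.69) ≈ 7.6710.
y_gold = 7.6710^0.31 ≈ 1.8806.
c_gold = y_gold − (n+g+δ)·k_gold = 1.8806 − 0.076·7.6710 ≈ 1.2976.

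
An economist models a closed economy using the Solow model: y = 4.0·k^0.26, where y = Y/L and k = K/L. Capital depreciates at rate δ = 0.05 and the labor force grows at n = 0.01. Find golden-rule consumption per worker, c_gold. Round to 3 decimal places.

c_gold ≈ 8.064

Break-even investment rate: n + δ = 0.01 + 0.05 = 0.06.
Maximizing c = f(k) − (n+δ)·k gives f'(k) = n+δ, i.e. 0.26·4.0·k^(0.26−1) = 0.06, so k_gold = (0.26·4.0/0.06)^(1/0.74) ≈ 47.2242.
y_gold = 4.0·47.2242^0.26 ≈ 10.8979.
c_gold = y_gold − (n+δ)·k_gold = 10.8979 − 0.06·47.2242 ≈ 8.0644.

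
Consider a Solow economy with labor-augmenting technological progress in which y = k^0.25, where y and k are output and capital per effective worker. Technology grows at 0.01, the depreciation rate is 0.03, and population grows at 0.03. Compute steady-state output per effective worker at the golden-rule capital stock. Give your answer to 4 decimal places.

y_gold ≈ 1.5286

Break-even investment rate: n + g + δ = 0.03 + 0.01 + 0.03 = 0.07.
Maximizing c = f(k) − (n+g+δ)·k gives f'(k) = n+g+δ, i.e. 0.25·k^(0.25−1) = 0.07, so k_gold = (0.25/0.07)^(1/0.75) ≈ 5.4591.
Output: y_gold = k_gold^0.25 = 5.4591^0.25 ≈ 1.5286.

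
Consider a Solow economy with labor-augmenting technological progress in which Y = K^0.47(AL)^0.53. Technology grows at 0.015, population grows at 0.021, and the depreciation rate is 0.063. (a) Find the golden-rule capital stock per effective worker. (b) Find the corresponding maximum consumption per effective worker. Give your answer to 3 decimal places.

(a) k_gold ≈ 18.895; (b) c_gold ≈ 2.109

Break-even investment rate: n + g + δ = 0.021 + 0.015 + 0.063 = 0.099.
Setting f'(k) = n+g+δ gives 0.47·k^(0.47−1) = 0.099, hence k_gold = (0.47/0.099)^(1/0.53) ≈ 18.8949.
y_gold = 18.8949^0.47 ≈ 3.9800; c_gold = y_gold − 0.099·k_gold ≈ 2.1094.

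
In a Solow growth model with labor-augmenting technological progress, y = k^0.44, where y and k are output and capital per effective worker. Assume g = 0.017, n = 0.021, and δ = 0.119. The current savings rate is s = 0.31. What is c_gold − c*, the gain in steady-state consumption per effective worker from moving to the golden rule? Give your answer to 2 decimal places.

Δc ≈ 0.08

Break-even investment rate: n + g + δ = 0.021 + 0.017 + 0.119 = 0.157.
Current steady state (s = 0.31): k* = (0.31/0.157)^(1/0.56) ≈ 3.3699, y* = 3.3699^0.44 ≈ 1.7067, c* = (1−0.31)·1.7067 ≈ 1.1776.
At the golden rule the marginal product of capital equals n+g+δ: 0.44·k^(0.44−1) = 0.157. Solving, k_gold = (0.44/0.157)^(1/0.56) ≈ 6.2980.
y_gold = 6.2980^0.44 ≈ 2.2472, c_gold = y_gold − 0.157·k_gold ≈ 1.2585.
Gain: Δc = 1.2585 − 1.1776 ≈ 0.0809.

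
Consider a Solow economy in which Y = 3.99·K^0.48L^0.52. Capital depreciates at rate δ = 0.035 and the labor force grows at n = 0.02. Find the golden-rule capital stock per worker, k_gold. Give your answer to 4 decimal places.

Capital per worker breaks even when investment replaces (n + δ)·k; here n + δ = 0.055.
Golden rule sets MPK = n+δ: 0.48·3.99·k^(0.48−1) = 0.055, so k_gold = (0.48·3.99/0.055)^(1/0.52) ≈ 922.7816.

k_gold ≈ 922.7816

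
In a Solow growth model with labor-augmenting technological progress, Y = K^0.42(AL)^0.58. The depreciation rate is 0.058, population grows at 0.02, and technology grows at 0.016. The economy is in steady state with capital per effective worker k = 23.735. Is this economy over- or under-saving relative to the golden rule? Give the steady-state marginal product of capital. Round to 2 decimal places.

n + g + δ = 0.02 + 0.016 + 0.058 = 0.094.
MPK = 0.42·k^(0.42−1) = 0.42·23.735^(-0.58) ≈ 0.0669.
MPK < 0.094, so the economy is dynamically inefficient (over-saving).

over-saving; MPK ≈ 0.07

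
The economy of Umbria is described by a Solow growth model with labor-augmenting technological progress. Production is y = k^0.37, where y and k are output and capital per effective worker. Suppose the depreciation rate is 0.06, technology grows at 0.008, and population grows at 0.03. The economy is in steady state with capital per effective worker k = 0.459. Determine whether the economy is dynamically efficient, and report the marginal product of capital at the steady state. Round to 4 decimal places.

dynamically efficient; MPK ≈ 0.6043

Break-even investment rate: n + g + δ = 0.03 + 0.008 + 0.06 = 0.098.
MPK = 0.37·k^(0.37−1) = 0.37·0.459^(-0.63) ≈ 0.6043.
MPK > 0.098, so the economy is dynamically efficient (under-saving).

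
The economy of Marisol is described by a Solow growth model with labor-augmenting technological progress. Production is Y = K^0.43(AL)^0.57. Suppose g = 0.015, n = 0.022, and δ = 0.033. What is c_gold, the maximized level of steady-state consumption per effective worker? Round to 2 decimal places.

Break-even investment rate: n + g + δ = 0.022 + 0.015 + 0.033 = 0.07.
Setting f'(k) = n+g+δ gives 0.43·k^(0.43−1) = 0.07, hence k_gold = (0.43/0.07)^(1/0.57) ≈ 24.1605.
y_gold = 24.1605^0.43 ≈ 3.9331.
c_gold = y_gold − (n+g+δ)·k_gold = 3.9331 − 0.07·24.1605 ≈ 2.2419.

c_gold ≈ 2.24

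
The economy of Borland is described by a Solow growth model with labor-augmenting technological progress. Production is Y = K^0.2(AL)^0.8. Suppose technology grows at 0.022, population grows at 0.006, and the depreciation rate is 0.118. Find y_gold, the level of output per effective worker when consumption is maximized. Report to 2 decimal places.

Capital per effective worker breaks even when investment replaces (n + g + δ)·k; here n + g + δ = 0.146.
Golden rule sets MPK = n+g+δ: 0.2·k^(0.2−1) = 0.146, so k_gold = (0.2/0.146)^(1/0.8) ≈ 1.4820.
Output: y_gold = k_gold^0.2 = 1.4820^0.2 ≈ 1.0819.

y_gold ≈ 1.08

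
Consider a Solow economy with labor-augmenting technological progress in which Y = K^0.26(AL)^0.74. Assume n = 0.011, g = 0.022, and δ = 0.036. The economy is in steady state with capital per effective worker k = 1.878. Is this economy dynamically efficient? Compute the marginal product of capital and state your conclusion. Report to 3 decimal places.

dynamically efficient; MPK ≈ 0.163

The effective depreciation rate is n + g + δ = 0.011 + 0.022 + 0.036 = 0.069.
MPK = 0.26·k^(0.26−1) = 0.26·1.878^(-0.74) ≈ 0.1631.
MPK > 0.069, so the economy is dynamically efficient (under-saving).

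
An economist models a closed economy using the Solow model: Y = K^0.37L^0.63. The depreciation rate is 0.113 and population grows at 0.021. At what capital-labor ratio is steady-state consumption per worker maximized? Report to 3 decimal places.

k_gold ≈ 5.014

The effective depreciation rate is n + δ = 0.021 + 0.113 = 0.134.
Golden rule sets MPK = n+δ: 0.37·k^(0.37−1) = 0.134, so k_gold = (0.37/0.134)^(1/0.63) ≈ 5.0136.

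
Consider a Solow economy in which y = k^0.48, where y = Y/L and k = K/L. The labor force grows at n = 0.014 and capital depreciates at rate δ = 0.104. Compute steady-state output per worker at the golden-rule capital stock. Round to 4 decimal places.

Break-even investment rate: n + δ = 0.014 + 0.104 = 0.118.
Maximizing c = f(k) − (n+δ)·k gives f'(k) = n+δ, i.e. 0.48·k^(0.48−1) = 0.118, so k_gold = (0.48/0.118)^(1/0.52) ≈ 14.8540.
Output: y_gold = k_gold^0.48 = 14.8540^0.48 ≈ 3.6516.

y_gold ≈ 3.6516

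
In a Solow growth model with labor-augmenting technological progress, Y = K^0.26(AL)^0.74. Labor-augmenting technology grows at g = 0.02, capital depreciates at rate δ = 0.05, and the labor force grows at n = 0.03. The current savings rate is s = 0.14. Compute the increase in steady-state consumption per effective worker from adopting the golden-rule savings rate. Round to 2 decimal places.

Δc ≈ 0.07

Capital per effective worker breaks even when investment replaces (n + g + δ)·k; here n + g + δ = 0.1.
Current steady state (s = 0.14): k* = (0.14/0.1)^(1/0.74) ≈ 1.5757, y* = 1.5757^0.26 ≈ 1.1255, c* = (1−0.14)·1.1255 ≈ 0.9679.
Golden rule sets MPK = n+g+δ: 0.26·k^(0.26−1) = 0.1, so k_gold = (0.26/0.1)^(1/0.74) ≈ 3.6373.
y_gold = 3.6373^0.26 ≈ 1.3989, c_gold = y_gold − 0.1·k_gold ≈ 1.0352.
Gain: Δc = 1.0352 − 0.9679 ≈ 0.0673.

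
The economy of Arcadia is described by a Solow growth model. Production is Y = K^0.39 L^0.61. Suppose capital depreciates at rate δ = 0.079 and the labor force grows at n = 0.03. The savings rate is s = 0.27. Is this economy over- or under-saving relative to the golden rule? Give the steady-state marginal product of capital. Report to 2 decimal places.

Break-even investment rate: n + δ = 0.03 + 0.079 = 0.109.
Steady-state k*: s·k^0.39 = 0.109·k gives k* = (0.27/0.109)^(1/0.61) ≈ 4.4238.
MPK = 0.39·4.4238^(-0.61) ≈ 0.1574.
MPK > n+δ = 0.109, so the economy is dynamically efficient (under-saving).

under-saving; MPK ≈ 0.16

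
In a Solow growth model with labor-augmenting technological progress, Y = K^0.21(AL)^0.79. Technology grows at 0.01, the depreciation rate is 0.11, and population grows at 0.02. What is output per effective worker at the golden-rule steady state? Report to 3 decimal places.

The effective depreciation rate is n + g + δ = 0.02 + 0.01 + 0.11 = 0.14.
At the golden rule the marginal product of capital equals n+g+δ: 0.21·k^(0.21−1) = 0.14. Solving, k_gold = (0.21/0.14)^(1/0.79) ≈ 1.6707.
Output: y_gold = k_gold^0.21 = 1.6707^0.21 ≈ 1.1138.

y_gold ≈ 1.114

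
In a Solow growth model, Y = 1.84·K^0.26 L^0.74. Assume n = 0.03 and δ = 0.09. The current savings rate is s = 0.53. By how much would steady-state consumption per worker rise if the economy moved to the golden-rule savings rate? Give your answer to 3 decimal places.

Δc ≈ 0.408

Capital per worker breaks even when investment replaces (n + δ)·k; here n + δ = 0.12.
Current steady state (s = 0.53): k* = (0.53·1.84/0.12)^(1/0.74) ≈ 16.9672, y* = 1.84·16.9672^0.26 ≈ 3.8416, c* = (1−0.53)·3.8416 ≈ 1.8056.
Setting f'(k) = n+δ gives 0.26·1.84·k^(0.26−1) = 0.12, hence k_gold = (0.26·1.84/0.12)^(1/0.74) ≈ 6.4809.
y_gold = 1.84·6.4809^0.26 ≈ 2.9912, c_gold = y_gold − 0.12·k_gold ≈ 2.2135.
Gain: Δc = 2.2135 − 1.8056 ≈ 0.4079.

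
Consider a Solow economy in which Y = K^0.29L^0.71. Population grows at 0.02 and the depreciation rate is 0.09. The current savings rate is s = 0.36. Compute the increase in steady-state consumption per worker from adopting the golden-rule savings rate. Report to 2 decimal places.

Δc ≈ 0.02

The effective depreciation rate is n + δ = 0.02 + 0.09 = 0.11.
Current steady state (s = 0.36): k* = (0.36/0.11)^(1/0.71) ≈ 5.3116, y* = 5.3116^0.29 ≈ 1.6230, c* = (1−0.36)·1.6230 ≈ 1.0387.
Setting f'(k) = n+δ gives 0.29·k^(0.29−1) = 0.11, hence k_gold = (0.29/0.11)^(1/0.71) ≈ 3.9171.
y_gold = 3.9171^0.29 ≈ 1.4858, c_gold = y_gold − 0.11·k_gold ≈ 1.0549.
Gain: Δc = 1.0549 − 1.0387 ≈ 0.0162.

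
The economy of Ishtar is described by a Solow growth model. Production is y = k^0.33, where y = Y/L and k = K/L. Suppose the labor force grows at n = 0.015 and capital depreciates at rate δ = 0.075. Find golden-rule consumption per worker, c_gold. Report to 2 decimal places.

n + δ = 0.015 + 0.075 = 0.09.
Golden rule sets MPK = n+δ: 0.33·k^(0.33−1) = 0.09, so k_gold = (0.33/0.09)^(1/0.67) ≈ 6.9534.
y_gold = 6.9534^0.33 ≈ 1.8964.
c_gold = y_gold − (n+δ)·k_gold = 1.8964 − 0.09·6.9534 ≈ 1.2706.

c_gold ≈ 1.27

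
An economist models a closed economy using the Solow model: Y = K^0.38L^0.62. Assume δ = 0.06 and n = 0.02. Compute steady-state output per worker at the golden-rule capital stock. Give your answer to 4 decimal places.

y_gold ≈ 2.5986

n + δ = 0.02 + 0.06 = 0.08.
Setting f'(k) = n+δ gives 0.38·k^(0.38−1) = 0.08, hence k_gold = (0.38/0.08)^(1/0.62) ≈ 12.3436.
Output: y_gold = k_gold^0.38 = 12.3436^0.38 ≈ 2.5986.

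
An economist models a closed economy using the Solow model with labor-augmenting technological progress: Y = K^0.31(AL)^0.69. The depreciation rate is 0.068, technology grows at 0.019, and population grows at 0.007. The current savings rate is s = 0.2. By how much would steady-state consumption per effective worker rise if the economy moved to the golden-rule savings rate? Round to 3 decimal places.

Δc ≈ 0.056

The effective depreciation rate is n + g + δ = 0.007 + 0.019 + 0.068 = 0.094.
Current steady state (s = 0.2): k* = (0.2/0.094)^(1/0.69) ≈ 2.9869, y* = 2.9869^0.31 ≈ 1.4038, c* = (1−0.2)·1.4038 ≈ 1.1231.
Setting f'(k) = n+g+δ gives 0.31·k^(0.31−1) = 0.094, hence k_gold = (0.31/0.094)^(1/0.69) ≈ 5.6372.
y_gold = 5.6372^0.31 ≈ 1.7093, c_gold = y_gold − 0.094·k_gold ≈ 1.1794.
Gain: Δc = 1.1794 − 1.1231 ≈ 0.0564.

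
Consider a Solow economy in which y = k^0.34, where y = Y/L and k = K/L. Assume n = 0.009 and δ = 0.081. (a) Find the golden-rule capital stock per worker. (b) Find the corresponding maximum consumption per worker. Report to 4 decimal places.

Capital per worker breaks even when investment replaces (n + δ)·k; here n + δ = 0.09.
Maximizing c = f(k) − (n+δ)·k gives f'(k) = n+δ, i.e. 0.34·k^(0.34−1) = 0.09, so k_gold = (0.34/0.09)^(1/0.66) ≈ 7.4920.
y_gold = 7.4920^0.34 ≈ 1.9832; c_gold = y_gold − 0.09·k_gold ≈ 1.3089.

(a) k_gold ≈ 7.4920; (b) c_gold ≈ 1.3089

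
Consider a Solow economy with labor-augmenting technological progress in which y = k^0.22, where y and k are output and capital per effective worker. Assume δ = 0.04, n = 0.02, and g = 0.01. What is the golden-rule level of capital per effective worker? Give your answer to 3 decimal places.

Break-even investment rate: n + g + δ = 0.02 + 0.01 + 0.04 = 0.07.
Setting f'(k) = n+g+δ gives 0.22·k^(0.22−1) = 0.07, hence k_gold = (0.22/0.07)^(1/0.78) ≈ 4.3411.

k_gold ≈ 4.341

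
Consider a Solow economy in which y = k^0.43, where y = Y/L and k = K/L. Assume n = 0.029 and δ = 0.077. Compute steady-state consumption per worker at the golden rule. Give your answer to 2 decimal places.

Capital per worker breaks even when investment replaces (n + δ)·k; here n + δ = 0.106.
At the golden rule the marginal product of capital equals n+δ: 0.43·k^(0.43−1) = 0.106. Solving, k_gold = (0.43/0.106)^(1/0.57) ≈ 11.6668.
y_gold = 11.6668^0.43 ≈ 2.8760.
c_gold = y_gold − (n+δ)·k_gold = 2.8760 − 0.106·11.6668 ≈ 1.6393.

c_gold ≈ 1.64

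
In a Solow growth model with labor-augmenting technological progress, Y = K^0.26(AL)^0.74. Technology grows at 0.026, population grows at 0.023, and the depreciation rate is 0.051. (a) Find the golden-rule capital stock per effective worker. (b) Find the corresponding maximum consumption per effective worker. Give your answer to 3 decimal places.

(a) k_gold ≈ 3.637; (b) c_gold ≈ 1.035

The effective depreciation rate is n + g + δ = 0.023 + 0.026 + 0.051 = 0.1.
Setting f'(k) = n+g+δ gives 0.26·k^(0.26−1) = 0.1, hence k_gold = (0.26/0.1)^(1/0.74) ≈ 3.6373.
y_gold = 3.6373^0.26 ≈ 1.3989; c_gold = y_gold − 0.1·k_gold ≈ 1.0352.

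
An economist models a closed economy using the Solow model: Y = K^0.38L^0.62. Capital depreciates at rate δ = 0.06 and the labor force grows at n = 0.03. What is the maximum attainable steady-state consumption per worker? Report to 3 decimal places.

The effective depreciation rate is n + δ = 0.03 + 0.06 = 0.09.
Maximizing c = f(k) − (n+δ)·k gives f'(k) = n+δ, i.e. 0.38·k^(0.38−1) = 0.09, so k_gold = (0.38/0.09)^(1/0.62) ≈ 10.2079.
y_gold = 10.2079^0.38 ≈ 2.4177.
c_gold = y_gold − (n+δ)·k_gold = 2.4177 − 0.09·10.2079 ≈ 1.4990.

c_gold ≈ 1.499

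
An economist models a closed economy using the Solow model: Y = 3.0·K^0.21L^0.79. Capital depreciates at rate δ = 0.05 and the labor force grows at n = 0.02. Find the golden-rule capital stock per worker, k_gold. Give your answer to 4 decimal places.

Capital per worker breaks even when investment replaces (n + δ)·k; here n + δ = 0.07.
Golden rule sets MPK = n+δ: 0.21·3.0·k^(0.21−1) = 0.07, so k_gold = (0.21·3.0/0.07)^(1/0.79) ≈ 16.1399.

k_gold ≈ 16.1399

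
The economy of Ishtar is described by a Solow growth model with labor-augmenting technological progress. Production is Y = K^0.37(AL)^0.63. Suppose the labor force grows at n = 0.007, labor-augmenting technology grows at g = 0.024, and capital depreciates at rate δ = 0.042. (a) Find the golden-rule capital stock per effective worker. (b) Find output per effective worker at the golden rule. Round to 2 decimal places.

(a) k_gold ≈ 13.15; (b) y_gold ≈ 2.59

The effective depreciation rate is n + g + δ = 0.007 + 0.024 + 0.042 = 0.073.
Maximizing c = f(k) − (n+g+δ)·k gives f'(k) = n+g+δ, i.e. 0.37·k^(0.37−1) = 0.073, so k_gold = (0.37/0.073)^(1/0.63) ≈ 13.1479.
y_gold = 13.1479^0.37 ≈ 2.5940.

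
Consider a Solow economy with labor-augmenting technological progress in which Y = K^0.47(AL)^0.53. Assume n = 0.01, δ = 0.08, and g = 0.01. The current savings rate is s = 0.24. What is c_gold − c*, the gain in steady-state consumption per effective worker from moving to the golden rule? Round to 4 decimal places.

Break-even investment rate: n + g + δ = 0.01 + 0.01 + 0.08 = 0.1.
Current steady state (s = 0.24): k* = (0.24/0.1)^(1/0.53) ≈ 5.2165, y* = 5.2165^0.47 ≈ 2.1735, c* = (1−0.24)·2.1735 ≈ 1.6519.
Maximizing c = f(k) − (n+g+δ)·k gives f'(k) = n+g+δ, i.e. 0.47·k^(0.47−1) = 0.1, so k_gold = (0.47/0.1)^(1/0.53) ≈ 18.5400.
y_gold = 18.5400^0.47 ≈ 3.9447, c_gold = y_gold − 0.1·k_gold ≈ 2.0907.
Gain: Δc = 2.0907 − 1.6519 ≈ 0.4388.

Δc ≈ 0.4388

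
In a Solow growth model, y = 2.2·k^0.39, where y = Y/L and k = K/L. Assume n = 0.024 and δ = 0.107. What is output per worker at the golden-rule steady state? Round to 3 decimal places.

y_gold ≈ 7.316

The effective depreciation rate is n + δ = 0.024 + 0.107 = 0.131.
Maximizing c = f(k) − (n+δ)·k gives f'(k) = n+δ, i.e. 0.39·2.2·k^(0.39−1) = 0.131, so k_gold = (0.39·2.2/0.131)^(1/0.61) ≈ 21.7801.
Output: y_gold = 2.2·k_gold^0.39 = 2.2·21.7801^0.39 ≈ 7.3159.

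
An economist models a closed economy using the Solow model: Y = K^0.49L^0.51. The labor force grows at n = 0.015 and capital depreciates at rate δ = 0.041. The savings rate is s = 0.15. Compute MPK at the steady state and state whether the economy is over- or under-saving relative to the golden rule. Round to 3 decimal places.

under-saving; MPK ≈ 0.183

Capital per worker breaks even when investment replaces (n + δ)·k; here n + δ = 0.056.
Steady-state k*: s·k^0.49 = 0.056·k gives k* = (0.15/0.056)^(1/0.51) ≈ 6.9028.
MPK = 0.49·6.9028^(-0.51) ≈ 0.1829.
MPK > n+δ = 0.056, so the economy is dynamically efficient (under-saving).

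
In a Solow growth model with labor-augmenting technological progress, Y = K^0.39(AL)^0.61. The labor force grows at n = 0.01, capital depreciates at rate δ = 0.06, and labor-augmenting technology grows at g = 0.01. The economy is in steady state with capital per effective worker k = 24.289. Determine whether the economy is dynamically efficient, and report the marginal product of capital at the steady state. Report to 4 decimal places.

dynamically inefficient; MPK ≈ 0.0557

n + g + δ = 0.01 + 0.01 + 0.06 = 0.08.
MPK = 0.39·k^(0.39−1) = 0.39·24.289^(-0.61) ≈ 0.0557.
MPK < 0.08, so the economy is dynamically inefficient (over-saving).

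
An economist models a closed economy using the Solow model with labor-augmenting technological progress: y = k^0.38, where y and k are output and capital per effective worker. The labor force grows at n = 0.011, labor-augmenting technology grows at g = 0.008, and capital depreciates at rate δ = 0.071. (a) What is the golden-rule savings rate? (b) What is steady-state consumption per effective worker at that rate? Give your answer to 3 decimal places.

The effective depreciation rate is n + g + δ = 0.011 + 0.008 + 0.071 = 0.09.
For Cobb-Douglas, s_gold equals capital's share: s_gold = 0.38.
Golden rule sets MPK = n+g+δ: 0.38·k^(0.38−1) = 0.09, so k_gold = (0.38/0.09)^(1/0.62) ≈ 10.2079.
y_gold = 10.2079^0.38 ≈ 2.4177; c_gold = (1−0.38)·y_gold ≈ 1.4990.

(a) s_gold = 0.380; (b) c_gold ≈ 1.499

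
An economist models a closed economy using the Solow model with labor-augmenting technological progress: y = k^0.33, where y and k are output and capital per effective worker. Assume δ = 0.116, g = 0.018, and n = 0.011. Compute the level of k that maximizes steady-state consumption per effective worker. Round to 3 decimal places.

Break-even investment rate: n + g + δ = 0.011 + 0.018 + 0.116 = 0.145.
Setting f'(k) = n+g+δ gives 0.33·k^(0.33−1) = 0.145, hence k_gold = (0.33/0.145)^(1/0.67) ≈ 3.4124.

k_gold ≈ 3.412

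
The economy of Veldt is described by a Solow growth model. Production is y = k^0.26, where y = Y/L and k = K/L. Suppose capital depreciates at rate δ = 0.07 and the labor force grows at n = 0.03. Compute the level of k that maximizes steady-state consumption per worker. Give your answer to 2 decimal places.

k_gold ≈ 3.64

Capital per worker breaks even when investment replaces (n + δ)·k; here n + δ = 0.1.
Maximizing c = f(k) − (n+δ)·k gives f'(k) = n+δ, i.e. 0.26·k^(0.26−1) = 0.1, so k_gold = (0.26/0.1)^(1/0.74) ≈ 3.6373.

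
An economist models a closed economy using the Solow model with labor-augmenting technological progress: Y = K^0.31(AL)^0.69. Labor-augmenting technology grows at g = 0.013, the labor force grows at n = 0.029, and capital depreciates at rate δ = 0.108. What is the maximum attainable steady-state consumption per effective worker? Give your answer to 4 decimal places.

Capital per effective worker breaks even when investment replaces (n + g + δ)·k; here n + g + δ = 0.15.
Setting f'(k) = n+g+δ gives 0.31·k^(0.31−1) = 0.15, hence k_gold = (0.31/0.15)^(1/0.69) ≈ 2.8636.
y_gold = 2.8636^0.31 ≈ 1.3856.
c_gold = y_gold − (n+g+δ)·k_gold = 1.3856 − 0.15·2.8636 ≈ 0.9561.

c_gold ≈ 0.9561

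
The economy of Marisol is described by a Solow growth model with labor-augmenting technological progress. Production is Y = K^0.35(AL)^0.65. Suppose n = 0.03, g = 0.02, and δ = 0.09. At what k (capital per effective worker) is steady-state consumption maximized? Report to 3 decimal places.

Break-even investment rate: n + g + δ = 0.03 + 0.02 + 0.09 = 0.14.
Setting f'(k) = n+g+δ gives 0.35·k^(0.35−1) = 0.14, hence k_gold = (0.35/0.14)^(1/0.65) ≈ 4.0946.

k_gold ≈ 4.095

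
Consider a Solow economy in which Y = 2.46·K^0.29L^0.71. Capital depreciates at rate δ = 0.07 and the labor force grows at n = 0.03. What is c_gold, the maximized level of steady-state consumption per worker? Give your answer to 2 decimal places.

Break-even investment rate: n + δ = 0.03 + 0.07 = 0.1.
Golden rule sets MPK = n+δ: 0.29·2.46·k^(0.29−1) = 0.1, so k_gold = (0.29·2.46/0.1)^(1/0.71) ≈ 15.9176.
y_gold = 2.46·15.9176^0.29 ≈ 5.4888.
c_gold = y_gold − (n+δ)·k_gold = 5.4888 − 0.1·15.9176 ≈ 3.8971.

c_gold ≈ 3.90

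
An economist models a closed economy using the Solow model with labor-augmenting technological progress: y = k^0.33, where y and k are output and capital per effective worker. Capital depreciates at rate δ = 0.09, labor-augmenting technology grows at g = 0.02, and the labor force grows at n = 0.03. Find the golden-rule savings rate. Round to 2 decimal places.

s_gold = 0.33

Break-even investment rate: n + g + δ = 0.03 + 0.02 + 0.09 = 0.14.
At the golden rule MPK = n+g+δ, and in any Cobb-Douglas steady state s = (n+g+δ)·k/y = MPK·k/y = capital's share 0.33.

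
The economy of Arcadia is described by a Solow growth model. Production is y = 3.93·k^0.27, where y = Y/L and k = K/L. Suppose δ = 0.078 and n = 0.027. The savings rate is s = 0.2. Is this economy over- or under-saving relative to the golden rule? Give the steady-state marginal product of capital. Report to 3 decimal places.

under-saving; MPK ≈ 0.142

The effective depreciation rate is n + δ = 0.027 + 0.078 = 0.105.
Steady-state k*: s·A·k^0.27 = 0.105·k gives k* = (0.2·3.93/0.105)^(1/0.73) ≈ 15.7609.
MPK = 0.27·3.93·15.7609^(-0.73) ≈ 0.1418.
MPK > n+δ = 0.105, so the economy is dynamically efficient (under-saving).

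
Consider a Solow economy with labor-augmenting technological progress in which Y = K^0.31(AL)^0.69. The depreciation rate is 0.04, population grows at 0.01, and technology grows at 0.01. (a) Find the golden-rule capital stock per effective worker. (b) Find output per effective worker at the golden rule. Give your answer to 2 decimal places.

(a) k_gold ≈ 10.81; (b) y_gold ≈ 2.09

Capital per effective worker breaks even when investment replaces (n + g + δ)·k; here n + g + δ = 0.06.
At the golden rule the marginal product of capital equals n+g+δ: 0.31·k^(0.31−1) = 0.06. Solving, k_gold = (0.31/0.06)^(1/0.69) ≈ 10.8053.
y_gold = 10.8053^0.31 ≈ 2.0914.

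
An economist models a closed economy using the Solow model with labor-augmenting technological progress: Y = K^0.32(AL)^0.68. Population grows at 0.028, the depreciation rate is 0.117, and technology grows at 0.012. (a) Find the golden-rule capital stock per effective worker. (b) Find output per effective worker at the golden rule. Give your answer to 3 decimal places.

The effective depreciation rate is n + g + δ = 0.028 + 0.012 + 0.117 = 0.157.
At the golden rule the marginal product of capital equals n+g+δ: 0.32·k^(0.32−1) = 0.157. Solving, k_gold = (0.32/0.157)^(1/0.68) ≈ 2.8496.
y_gold = 2.8496^0.32 ≈ 1.3981.

(a) k_gold ≈ 2.850; (b) y_gold ≈ 1.398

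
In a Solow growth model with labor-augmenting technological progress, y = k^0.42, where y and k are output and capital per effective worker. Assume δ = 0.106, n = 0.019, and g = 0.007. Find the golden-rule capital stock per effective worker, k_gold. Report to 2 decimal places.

Break-even investment rate: n + g + δ = 0.019 + 0.007 + 0.106 = 0.132.
Setting f'(k) = n+g+δ gives 0.42·k^(0.42−1) = 0.132, hence k_gold = (0.42/0.132)^(1/0.58) ≈ 7.3567.

k_gold ≈ 7.36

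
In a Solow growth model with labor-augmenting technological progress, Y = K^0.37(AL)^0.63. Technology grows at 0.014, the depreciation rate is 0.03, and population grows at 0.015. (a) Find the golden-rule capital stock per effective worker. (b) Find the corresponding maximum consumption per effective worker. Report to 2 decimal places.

(a) k_gold ≈ 18.43; (b) c_gold ≈ 1.85

Capital per effective worker breaks even when investment replaces (n + g + δ)·k; here n + g + δ = 0.059.
Maximizing c = f(k) − (n+g+δ)·k gives f'(k) = n+g+δ, i.e. 0.37·k^(0.37−1) = 0.059, so k_gold = (0.37/0.059)^(1/0.63) ≈ 18.4346.
y_gold = 18.4346^0.37 ≈ 2.9396; c_gold = y_gold − 0.059·k_gold ≈ 1.8519.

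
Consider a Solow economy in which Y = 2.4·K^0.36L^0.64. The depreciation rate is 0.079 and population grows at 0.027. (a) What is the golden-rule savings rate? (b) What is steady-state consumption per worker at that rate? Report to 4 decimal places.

(a) s_gold = 0.3600; (b) c_gold ≈ 4.9997

n + δ = 0.027 + 0.079 = 0.106.
For Cobb-Douglas, s_gold equals capital's share: s_gold = 0.36.
Maximizing c = f(k) − (n+δ)·k gives f'(k) = n+δ, i.e. 0.36·2.4·k^(0.36−1) = 0.106, so k_gold = (0.36·2.4/0.106)^(1/0.64) ≈ 26.5315.
y_gold = 2.4·26.5315^0.36 ≈ 7.8121; c_gold = (1−0.36)·y_gold ≈ 4.9997.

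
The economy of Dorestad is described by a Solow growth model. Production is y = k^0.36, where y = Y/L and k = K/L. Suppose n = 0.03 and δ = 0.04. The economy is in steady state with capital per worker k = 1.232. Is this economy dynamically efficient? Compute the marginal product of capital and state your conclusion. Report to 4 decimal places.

n + δ = 0.03 + 0.04 = 0.07.
MPK = 0.36·k^(0.36−1) = 0.36·1.232^(-0.64) ≈ 0.3150.
MPK > 0.07, so the economy is dynamically efficient (under-saving).

dynamically efficient; MPK ≈ 0.3150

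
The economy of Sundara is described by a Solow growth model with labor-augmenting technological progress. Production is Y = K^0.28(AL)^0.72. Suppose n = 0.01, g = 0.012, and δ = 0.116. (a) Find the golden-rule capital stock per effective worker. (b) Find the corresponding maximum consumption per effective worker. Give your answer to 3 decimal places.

The effective depreciation rate is n + g + δ = 0.01 + 0.012 + 0.116 = 0.138.
Setting f'(k) = n+g+δ gives 0.28·k^(0.28−1) = 0.138, hence k_gold = (0.28/0.138)^(1/0.72) ≈ 2.6716.
y_gold = 2.6716^0.28 ≈ 1.3167; c_gold = y_gold − 0.138·k_gold ≈ 0.9480.

(a) k_gold ≈ 2.672; (b) c_gold ≈ 0.948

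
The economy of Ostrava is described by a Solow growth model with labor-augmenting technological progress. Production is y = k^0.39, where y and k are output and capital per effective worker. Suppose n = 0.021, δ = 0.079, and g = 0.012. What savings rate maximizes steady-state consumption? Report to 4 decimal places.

s_gold = 0.3900

Break-even investment rate: n + g + δ = 0.021 + 0.012 + 0.079 = 0.112.
At the golden rule MPK = n+g+δ, and in any Cobb-Douglas steady state s = (n+g+δ)·k/y = MPK·k/y = capital's share 0.39.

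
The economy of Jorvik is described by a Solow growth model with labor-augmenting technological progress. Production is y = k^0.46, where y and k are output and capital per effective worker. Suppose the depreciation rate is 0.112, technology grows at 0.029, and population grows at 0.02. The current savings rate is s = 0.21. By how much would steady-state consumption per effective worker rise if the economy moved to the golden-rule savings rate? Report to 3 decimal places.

Break-even investment rate: n + g + δ = 0.02 + 0.029 + 0.112 = 0.161.
Current steady state (s = 0.21): k* = (0.21/0.161)^(1/0.54) ≈ 1.6357, y* = 1.6357^0.46 ≈ 1.2540, c* = (1−0.21)·1.2540 ≈ 0.9907.
Maximizing c = f(k) − (n+g+δ)·k gives f'(k) = n+g+δ, i.e. 0.46·k^(0.46−1) = 0.161, so k_gold = (0.46/0.161)^(1/0.54) ≈ 6.9874.
y_gold = 6.9874^0.46 ≈ 2.4456, c_gold = y_gold − 0.161·k_gold ≈ 1.3206.
Gain: Δc = 1.3206 − 0.9907 ≈ 0.3300.

Δc ≈ 0.330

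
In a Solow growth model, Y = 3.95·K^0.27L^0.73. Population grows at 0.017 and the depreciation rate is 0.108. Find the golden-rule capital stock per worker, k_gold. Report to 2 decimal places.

n + δ = 0.017 + 0.108 = 0.125.
Setting f'(k) = n+δ gives 0.27·3.95·k^(0.27−1) = 0.125, hence k_gold = (0.27·3.95/0.125)^(1/0.73) ≈ 18.8544.

k_gold ≈ 18.85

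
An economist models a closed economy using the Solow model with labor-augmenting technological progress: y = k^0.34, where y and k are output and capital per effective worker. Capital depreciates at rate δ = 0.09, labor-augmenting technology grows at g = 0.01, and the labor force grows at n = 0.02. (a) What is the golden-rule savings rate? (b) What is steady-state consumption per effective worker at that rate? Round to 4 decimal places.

Capital per effective worker breaks even when investment replaces (n + g + δ)·k; here n + g + δ = 0.12.
For Cobb-Douglas, s_gold equals capital's share: s_gold = 0.34.
At the golden rule the marginal product of capital equals n+g+δ: 0.34·k^(0.34−1) = 0.12. Solving, k_gold = (0.34/0.12)^(1/0.66) ≈ 4.8451.
y_gold = 4.8451^0.34 ≈ 1.7100; c_gold = (1−0.34)·y_gold ≈ 1.1286.

(a) s_gold = 0.3400; (b) c_gold ≈ 1.1286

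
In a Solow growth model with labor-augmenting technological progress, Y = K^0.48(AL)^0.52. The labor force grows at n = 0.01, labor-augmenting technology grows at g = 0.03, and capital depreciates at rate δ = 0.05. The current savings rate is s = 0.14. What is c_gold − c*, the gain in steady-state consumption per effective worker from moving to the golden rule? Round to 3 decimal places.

Break-even investment rate: n + g + δ = 0.01 + 0.03 + 0.05 = 0.09.
Current steady state (s = 0.14): k* = (0.14/0.09)^(1/0.52) ≈ 2.3389, y* = 2.3389^0.48 ≈ 1.5036, c* = (1−0.14)·1.5036 ≈ 1.2931.
Golden rule sets MPK = n+g+δ: 0.48·k^(0.48−1) = 0.09, so k_gold = (0.48/0.09)^(1/0.52) ≈ 25.0077.
y_gold = 25.0077^0.48 ≈ 4.6890, c_gold = y_gold − 0.09·k_gold ≈ 2.4383.
Gain: Δc = 2.4383 − 1.2931 ≈ 1.1452.

Δc ≈ 1.145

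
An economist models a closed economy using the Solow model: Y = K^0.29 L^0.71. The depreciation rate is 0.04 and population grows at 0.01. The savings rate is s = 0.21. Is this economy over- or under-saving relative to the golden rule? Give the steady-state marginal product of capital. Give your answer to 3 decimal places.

The effective depreciation rate is n + δ = 0.01 + 0.04 = 0.05.
Steady-state k*: s·k^0.29 = 0.05·k gives k* = (0.21/0.05)^(1/0.71) ≈ 7.5477.
MPK = 0.29·7.5477^(-0.71) ≈ 0.0690.
MPK > n+δ = 0.05, so the economy is dynamically efficient (under-saving).

under-saving; MPK ≈ 0.069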